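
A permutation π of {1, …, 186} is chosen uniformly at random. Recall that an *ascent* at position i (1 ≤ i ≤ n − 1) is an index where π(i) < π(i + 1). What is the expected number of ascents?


Write X = Σ X_I over i = 1, …, 185, with X_I the indicator of one ascent.
There are 185 indicators.
For each fixed i, the pair (π(i), π(i+1)) is a uniformly random ordered pair of distinct values from {1, …, 186}; by symmetry P[π(i) < π(i+1)] = 1/2.
By linearity: E[X] = 185 · (1/2) = (186 − 1) · (1/2) = 185/2 ≈ 92.5000.

E[X] = 185/2 = 92.5000.


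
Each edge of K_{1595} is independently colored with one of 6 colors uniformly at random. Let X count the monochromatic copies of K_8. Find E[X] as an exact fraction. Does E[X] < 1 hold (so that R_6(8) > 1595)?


E[X] = C(1595, 8) · 6^{1 − 28} = 1020772636343363633895 · 6^{−27} = 1020772636343363633895/1023490369077469249536.
As a reduced fraction: E[X] = 113419181815929292655/113721152119718805504 ≈ 0.9973446.
Is E[X] < 1? YES.
Since E[X] < 1, there exists a 6-coloring of K_{1595} with no monochromatic K_8; hence R_6(8) > 1595.

E[X] = 113419181815929292655/113721152119718805504 ≈ 0.9973446; E[X] < 1, so R_6(8) > 1595.


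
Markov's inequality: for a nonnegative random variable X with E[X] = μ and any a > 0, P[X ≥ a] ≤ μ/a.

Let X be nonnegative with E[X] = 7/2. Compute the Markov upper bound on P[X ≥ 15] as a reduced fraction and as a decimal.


μ = E[X] = 7/2, a = 15.
Markov: P[X ≥ 15] ≤ μ/a = (7/2)/15 = 7/30.
Numerically: ≈ 0.2333.
(Since a = 15 > μ = 3.5000, the bound 7/30 is < 1 and informative.)

P[X ≥ 15] ≤ 7/30 ≈ 0.2333.


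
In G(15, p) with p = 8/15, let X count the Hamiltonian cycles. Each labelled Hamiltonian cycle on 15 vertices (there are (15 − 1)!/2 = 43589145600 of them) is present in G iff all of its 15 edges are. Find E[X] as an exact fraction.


K_15 has (15 − 1)!/2 = 43589145600 labelled Hamiltonian cycles.
For each such Hamiltonian cycle H, let X_H = 1 if all 15 edges of H are present in G. Then P[X_H = 1] = p^{15} = (8/15)^{15} = 35184372088832/437893890380859375.
Summing the indicators: E[X] = Σ_H E[X_H] = 43589145600 · p^{15} = 43589145600 · 35184372088832/437893890380859375 = 252453780711880523776/72081298828125.
Numerically: E[X] ≈ 3.50235e+06.

E[X] = 43589145600 · (8/15)^{15} = 252453780711880523776/72081298828125 ≈ 3.50235e+06.


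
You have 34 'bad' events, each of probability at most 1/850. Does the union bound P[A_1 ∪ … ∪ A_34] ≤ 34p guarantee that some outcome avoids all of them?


Union bound: P[∪_{i=1}^{34} A_i] ≤ Σ_i P[A_i] ≤ 34·p = 34·(1/850) = 1/25.
Numerically: 1/25 ≈ 0.040000.
Is 1/25 < 1? YES.
Since P[∪ A_i] ≤ 1/25 < 1, the complement has P[∩ A_i^c] ≥ 1 − 1/25 = 24/25 > 0, so some outcome avoids every A_i.

34·p = 1/25 ≈ 0.040000; existence CERTIFIED by the union bound.


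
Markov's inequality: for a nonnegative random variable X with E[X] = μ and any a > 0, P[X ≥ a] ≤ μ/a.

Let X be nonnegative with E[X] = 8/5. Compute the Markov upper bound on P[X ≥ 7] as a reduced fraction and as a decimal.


μ = E[X] = 8/5, a = 7.
Markov: P[X ≥ 7] ≤ μ/a = (8/5)/7 = 8/35.
Numerically: ≈ 0.22857.
(Since a = 7 > μ = 1.60000, the bound 8/35 is < 1 and informative.)

P[X ≥ 7] ≤ 8/35 ≈ 0.22857.


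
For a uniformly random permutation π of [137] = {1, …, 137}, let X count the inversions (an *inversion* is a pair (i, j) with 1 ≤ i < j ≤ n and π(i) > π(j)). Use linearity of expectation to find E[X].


Write X = Σ X_I over the C(137, 2) = 9316 pairs i < j, with X_I the indicator of one inversion.
There are 9316 indicators.
For each fixed pair i < j, the values π(i) and π(j) are two distinct elements of {1, …, 137} in uniformly random order; by symmetry P[π(i) > π(j)] = 1/2.
By linearity: E[X] = 9316 · (1/2) = C(137, 2) · (1/2) = 9316/2 = 4658 ≈ 4658.000.

E[X] = 4658 = 4658.000.


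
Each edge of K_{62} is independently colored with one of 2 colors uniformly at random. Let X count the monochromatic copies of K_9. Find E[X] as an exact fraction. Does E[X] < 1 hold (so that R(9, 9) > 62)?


E[X] = C(62, 9) · 2^{1 − 36} = 20286591270 · 2^{−35} = 20286591270/34359738368.
As a reduced fraction: E[X] = 10143295635/17179869184 ≈ 0.590.
Is E[X] < 1? YES.
Since E[X] < 1, there exists a 2-coloring of K_{62} with no monochromatic K_9; hence R(9, 9) > 62.

E[X] = 10143295635/17179869184 ≈ 0.590; E[X] < 1, so R(9, 9) > 62.


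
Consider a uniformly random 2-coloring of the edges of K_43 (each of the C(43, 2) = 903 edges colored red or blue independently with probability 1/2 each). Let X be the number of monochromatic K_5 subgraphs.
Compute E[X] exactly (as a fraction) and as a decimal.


Let X = Σ_S X_S over the C(43, 5) = 962598 subsets S of size 5, where X_S = 1 if the K_5 on S is monochromatic.
For a fixed S, the K_5 on S has C(5, 2) = 10 edges. P[all 10 edges red] = (1/2)^10, and likewise for blue, so P[monochromatic] = 2·(1/2)^10 = 2^{1 − 10} = 1/512.
Summing: E[X] = C(43, 5) · 2^{1 − 10} = 962598 · 1/512 = 481299/256.
Numerically: E[X] ≈ 1880.07422.

E[X] = C(43,5)·2^(1−C(5,2)) = 481299/256 ≈ 1880.07422.


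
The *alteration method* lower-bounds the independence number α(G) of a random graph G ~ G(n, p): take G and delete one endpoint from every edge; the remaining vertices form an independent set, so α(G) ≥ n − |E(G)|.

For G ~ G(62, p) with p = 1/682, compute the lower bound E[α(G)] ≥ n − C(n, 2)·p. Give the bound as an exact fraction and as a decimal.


E[|E(G)|] = C(62, 2)·p = 1891 · (1/682) = 61/22.
E[α(G)] ≥ n − E[|E(G)|] = 62 − 61/22 = 1303/22.
Numerically: ≈ 59.22727.
(This is only a lower bound; the true E[α(G)] may be larger.)

E[α(G)] ≥ 1303/22 ≈ 59.22727.


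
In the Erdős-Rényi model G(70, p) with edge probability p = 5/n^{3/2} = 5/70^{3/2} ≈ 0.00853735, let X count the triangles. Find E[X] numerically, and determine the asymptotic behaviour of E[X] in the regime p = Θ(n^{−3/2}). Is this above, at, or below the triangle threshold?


Number of potential triangles: C(70, 3) = 54740.
Each occurs with probability p³ ≈ (0.00853735)³ ≈ 6.22255628e-07.
By linearity: E[X] = C(70, 3)·p³ ≈ 54740 · 6.22255628e-07 ≈ 0.034062.
Since α = 3/2 > 1, p = c/n^{3/2} = o(1/n) is below the triangle threshold p ~ 1/n. Asymptotically E[X] ~ (c³/6)·n^{3(1−α)} = (5³/6)·n^{-1.5} → 0, so by Markov's inequality G has no triangles w.h.p.

E[X] ≈ 0.034062; in regime p = Θ(1/n^{3/2}) E[X] tends to 0 (below the triangle threshold p ~ 1/n).


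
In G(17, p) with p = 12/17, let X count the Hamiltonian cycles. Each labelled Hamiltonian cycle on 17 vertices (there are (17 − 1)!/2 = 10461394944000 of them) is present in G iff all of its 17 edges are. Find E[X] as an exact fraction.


K_17 has (17 − 1)!/2 = 10461394944000 labelled Hamiltonian cycles.
For each such Hamiltonian cycle H, let X_H = 1 if all 17 edges of H are present in G. Then P[X_H = 1] = p^{17} = (12/17)^{17} = 2218611106740436992/827240261886336764177.
By linearity: E[X] = Σ_H E[X_H] = 10461394944000 · p^{17} = 10461394944000 · 2218611106740436992/827240261886336764177 = 23209767014756651868459368448000/827240261886336764177.
Numerically: E[X] ≈ 2.8057e+10.

E[X] = 10461394944000 · (12/17)^{17} = 23209767014756651868459368448000/827240261886336764177 ≈ 2.8057e+10.


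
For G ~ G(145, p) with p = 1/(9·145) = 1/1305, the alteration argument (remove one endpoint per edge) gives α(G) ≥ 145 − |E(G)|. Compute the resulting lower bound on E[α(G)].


E[|E(G)|] = C(145, 2)·p = 10440 · (1/1305) = 8.
E[α(G)] ≥ n − E[|E(G)|] = 145 − 8 = 137.
Numerically: ≈ 137.000.
(This is only a lower bound; the true E[α(G)] may be larger.)

E[α(G)] ≥ 137 ≈ 137.000.


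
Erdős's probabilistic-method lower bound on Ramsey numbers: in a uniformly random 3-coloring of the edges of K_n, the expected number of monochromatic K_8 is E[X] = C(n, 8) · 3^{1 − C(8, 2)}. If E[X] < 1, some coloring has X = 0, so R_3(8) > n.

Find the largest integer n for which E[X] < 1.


We need C(n, 8) · 3^{1 − 28} < 1, i.e. C(n, 8) < 3^{28 − 1} = 7625597484987.
Check values of n near the boundary:
  n = 154: C(154, 8) = 6521818990995; 6521818990995 < 7625597484987? YES
  n = 155: C(155, 8) = 6876747915675; 6876747915675 < 7625597484987? YES
  n = 156: C(156, 8) = 7248464019225; 7248464019225 < 7625597484987? YES
  n = 157: C(157, 8) = 7637643295425; 7637643295425 < 7625597484987? NO
  n = 158: C(158, 8) = 8044984271181; 8044984271181 < 7625597484987? NO
  n = 159: C(159, 8) = 8471208603429; 8471208603429 < 7625597484987? NO
The largest n with C(n, 8) < 7625597484987 is n = 156 (where E[X] = 805384891025/847288609443 ≈ 0.95054). Hence R_3(8) > 156, i.e. R_3(8) ≥ 157.

Largest n = 156; hence R_3(8) > 156.


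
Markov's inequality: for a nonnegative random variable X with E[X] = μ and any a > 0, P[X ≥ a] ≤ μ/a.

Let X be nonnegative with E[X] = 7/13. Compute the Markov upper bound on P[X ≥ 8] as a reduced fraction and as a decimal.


μ = E[X] = 7/13, a = 8.
Markov: P[X ≥ 8] ≤ μ/a = (7/13)/8 = 7/104.
Numerically: ≈ 0.067308.
(Since a = 8 > μ = 0.538462, the bound 7/104 is < 1 and informative.)

P[X ≥ 8] ≤ 7/104 ≈ 0.067308.


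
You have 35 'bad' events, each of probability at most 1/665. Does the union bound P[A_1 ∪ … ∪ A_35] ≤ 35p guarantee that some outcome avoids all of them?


Union bound: P[∪_{i=1}^{35} A_i] ≤ Σ_i P[A_i] ≤ 35·p = 35·(1/665) = 1/19.
Numerically: 1/19 ≈ 0.05263.
Is 1/19 < 1? YES.
Since P[∪ A_i] ≤ 1/19 < 1, the complement has P[∩ A_i^c] ≥ 1 − 1/19 = 18/19 > 0, so some outcome avoids every A_i.

35·p = 1/19 ≈ 0.05263; existence CERTIFIED by the union bound.


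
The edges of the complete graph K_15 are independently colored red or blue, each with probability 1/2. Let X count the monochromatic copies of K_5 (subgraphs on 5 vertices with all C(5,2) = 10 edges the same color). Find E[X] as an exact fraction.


Let X = Σ_S X_S over the C(15, 5) = 3003 subsets S of size 5, where X_S = 1 if the K_5 on S is monochromatic.
For a fixed S, the K_5 on S has C(5, 2) = 10 edges. P[all 10 edges red] = (1/2)^10, and likewise for blue, so P[monochromatic] = 2·(1/2)^10 = 2^{1 − 10} = 1/512.
By linearity: E[X] = C(15, 5) · 2^{1 − 10} = 3003 · 1/512 = 3003/512.
Numerically: E[X] ≈ 5.865.

E[X] = C(15,5)·2^(1−C(5,2)) = 3003/512 ≈ 5.865.


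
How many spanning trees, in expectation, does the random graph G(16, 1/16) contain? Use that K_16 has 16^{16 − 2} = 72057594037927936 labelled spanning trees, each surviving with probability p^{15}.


K_16 has 16^{16 − 2} = 72057594037927936 labelled spanning trees.
For each such spanning tree H, let X_H = 1 if all 15 edges of H are present in G. Then P[X_H = 1] = p^{15} = (1/16)^{15} = 1/1152921504606846976.
By linearity of expectation: E[X] = Σ_H E[X_H] = 72057594037927936 · p^{15} = 72057594037927936 · 1/1152921504606846976 = 1/16.
Numerically: E[X] ≈ 0.0625.

E[X] = 72057594037927936 · (1/16)^{15} = 1/16 ≈ 0.0625.


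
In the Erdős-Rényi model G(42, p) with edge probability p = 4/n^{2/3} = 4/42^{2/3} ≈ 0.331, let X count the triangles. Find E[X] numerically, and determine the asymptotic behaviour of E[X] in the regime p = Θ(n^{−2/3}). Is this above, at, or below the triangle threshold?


Number of potential triangles: C(42, 3) = 11480.
Each occurs with probability p³ ≈ (0.331)³ ≈ 3.62812e-02.
By linearity: E[X] = C(42, 3)·p³ ≈ 11480 · 3.62812e-02 ≈ 416.508.
Since α = 2/3 < 1, p = c/n^{2/3} ≫ 1/n is above the triangle threshold p ~ 1/n. Asymptotically E[X] ~ (c³/6)·n^{3(1−α)} = (4³/6)·n^{1} → ∞; triangles are abundant w.h.p.

E[X] ≈ 416.508; in regime p = Θ(1/n^{2/3}) E[X] diverges (above the triangle threshold p ~ 1/n).


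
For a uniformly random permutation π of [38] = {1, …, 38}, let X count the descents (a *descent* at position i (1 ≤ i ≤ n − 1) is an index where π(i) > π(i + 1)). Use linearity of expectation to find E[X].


Write X = Σ X_I over i = 1, …, 37, with X_I the indicator of one descent.
There are 37 indicators.
For each fixed i, the pair (π(i), π(i+1)) is a uniformly random ordered pair of distinct values from {1, …, 38}; by symmetry P[π(i) > π(i+1)] = 1/2.
By linearity: E[X] = 37 · (1/2) = (38 − 1) · (1/2) = 37/2 ≈ 18.50000.

E[X] = 37/2 = 18.50000.


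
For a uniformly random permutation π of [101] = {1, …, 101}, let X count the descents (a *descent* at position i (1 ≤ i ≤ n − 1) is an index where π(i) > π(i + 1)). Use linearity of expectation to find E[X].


Write X = Σ X_I over i = 1, …, 100, with X_I the indicator of one descent.
There are 100 indicators.
For each fixed i, the pair (π(i), π(i+1)) is a uniformly random ordered pair of distinct values from {1, …, 101}; by symmetry P[π(i) > π(i+1)] = 1/2.
By linearity: E[X] = 100 · (1/2) = (101 − 1) · (1/2) = 50 ≈ 50.000.

E[X] = 50 = 50.000.


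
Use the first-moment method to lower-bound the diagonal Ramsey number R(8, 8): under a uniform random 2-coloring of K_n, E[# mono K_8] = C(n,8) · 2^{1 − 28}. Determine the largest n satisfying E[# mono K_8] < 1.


We need C(n, 8) · 2^{1 − 28} < 1, i.e. C(n, 8) < 2^{28 − 1} = 134217728.
Check values of n near the boundary:
  n = 38: C(38, 8) = 48903492; 48903492 < 134217728? YES
  n = 39: C(39, 8) = 61523748; 61523748 < 134217728? YES
  n = 40: C(40, 8) = 76904685; 76904685 < 134217728? YES
  n = 41: C(41, 8) = 95548245; 95548245 < 134217728? YES
  n = 42: C(42, 8) = 118030185; 118030185 < 134217728? YES
  n = 43: C(43, 8) = 145008513; 145008513 < 134217728? NO
  n = 44: C(44, 8) = 177232627; 177232627 < 134217728? NO
  n = 45: C(45, 8) = 215553195; 215553195 < 134217728? NO
The largest n with C(n, 8) < 134217728 is n = 42 (where E[X] = 118030185/134217728 ≈ 0.8793934). Hence R(8, 8) > 42, i.e. R(8, 8) ≥ 43.

Largest n = 42; hence R(8, 8) > 42.


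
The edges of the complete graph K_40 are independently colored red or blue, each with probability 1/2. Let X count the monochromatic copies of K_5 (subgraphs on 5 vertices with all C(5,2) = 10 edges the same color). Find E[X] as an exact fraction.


Let X = Σ_S X_S over the C(40, 5) = 658008 subsets S of size 5, where X_S = 1 if the K_5 on S is monochromatic.
For a fixed S, the K_5 on S has C(5, 2) = 10 edges. P[all 10 edges red] = (1/2)^10, and likewise for blue, so P[monochromatic] = 2·(1/2)^10 = 2^{1 − 10} = 1/512.
By linearity of expectation: E[X] = C(40, 5) · 2^{1 − 10} = 658008 · 1/512 = 82251/64.
Numerically: E[X] ≈ 1285.17188.

E[X] = C(40,5)·2^(1−C(5,2)) = 82251/64 ≈ 1285.17188.


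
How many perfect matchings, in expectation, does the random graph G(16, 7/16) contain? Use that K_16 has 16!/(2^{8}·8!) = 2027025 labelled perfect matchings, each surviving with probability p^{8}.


K_16 has 16!/(2^{8}·8!) = 2027025 labelled perfect matchings.
For each such perfect matching H, let X_H = 1 if all 8 edges of H are present in G. Then P[X_H = 1] = p^{8} = (7/16)^{8} = 5764801/4294967296.
By linearity of expectation: E[X] = Σ_H E[X_H] = 2027025 · p^{8} = 2027025 · 5764801/4294967296 = 11685395747025/4294967296.
Numerically: E[X] ≈ 2721.

E[X] = 2027025 · (7/16)^{8} = 11685395747025/4294967296 ≈ 2721.


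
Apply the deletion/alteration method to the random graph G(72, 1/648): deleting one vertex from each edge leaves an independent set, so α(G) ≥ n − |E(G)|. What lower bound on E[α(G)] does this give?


E[|E(G)|] = C(72, 2)·p = 2556 · (1/648) = 71/18.
E[α(G)] ≥ n − E[|E(G)|] = 72 − 71/18 = 1225/18.
Numerically: ≈ 68.055556.
(This is only a lower bound; the true E[α(G)] may be larger.)

E[α(G)] ≥ 1225/18 ≈ 68.055556.


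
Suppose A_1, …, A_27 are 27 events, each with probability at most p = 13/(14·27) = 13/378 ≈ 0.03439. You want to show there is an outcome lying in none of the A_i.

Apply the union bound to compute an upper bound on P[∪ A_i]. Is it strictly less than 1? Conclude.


Union bound: P[∪_{i=1}^{27} A_i] ≤ Σ_i P[A_i] ≤ 27·p = 27·(13/378) = 13/14.
Numerically: 13/14 ≈ 0.92857.
Is 13/14 < 1? YES.
Since P[∪ A_i] ≤ 13/14 < 1, the complement has P[∩ A_i^c] ≥ 1 − 13/14 = 1/14 > 0, so some outcome avoids every A_i.

27·p = 13/14 ≈ 0.92857; existence CERTIFIED by the union bound.


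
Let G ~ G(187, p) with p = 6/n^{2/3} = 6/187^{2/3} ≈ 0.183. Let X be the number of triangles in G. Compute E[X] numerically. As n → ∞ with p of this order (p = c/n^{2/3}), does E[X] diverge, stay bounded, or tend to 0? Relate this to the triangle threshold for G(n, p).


Number of potential triangles: C(187, 3) = 1072445.
Each occurs with probability p³ ≈ (0.183)³ ≈ 6.17690e-03.
By linearity: E[X] = C(187, 3)·p³ ≈ 1072445 · 6.17690e-03 ≈ 6624.385.
Since α = 2/3 < 1, p = c/n^{2/3} ≫ 1/n is above the triangle threshold p ~ 1/n. Asymptotically E[X] ~ (c³/6)·n^{3(1−α)} = (6³/6)·n^{1} → ∞; triangles are abundant w.h.p.

E[X] ≈ 6624.385; in regime p = Θ(1/n^{2/3}) E[X] diverges (above the triangle threshold p ~ 1/n).


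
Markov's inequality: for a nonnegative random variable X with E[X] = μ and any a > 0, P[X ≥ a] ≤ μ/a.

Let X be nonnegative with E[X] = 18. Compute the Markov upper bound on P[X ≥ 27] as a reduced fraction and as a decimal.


μ = E[X] = 18, a = 27.
Markov: P[X ≥ 27] ≤ μ/a = (18)/27 = 2/3.
Numerically: ≈ 0.666667.
(Since a = 27 > μ = 18.000000, the bound 2/3 is < 1 and informative.)

P[X ≥ 27] ≤ 2/3 ≈ 0.666667.


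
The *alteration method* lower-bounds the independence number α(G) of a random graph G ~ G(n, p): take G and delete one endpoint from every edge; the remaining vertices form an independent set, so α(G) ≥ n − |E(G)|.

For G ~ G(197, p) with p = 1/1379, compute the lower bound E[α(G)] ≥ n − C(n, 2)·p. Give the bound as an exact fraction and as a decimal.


E[|E(G)|] = C(197, 2)·p = 19306 · (1/1379) = 14.
E[α(G)] ≥ n − E[|E(G)|] = 197 − 14 = 183.
Numerically: ≈ 183.000.
(This is only a lower bound; the true E[α(G)] may be larger.)

E[α(G)] ≥ 183 ≈ 183.000.


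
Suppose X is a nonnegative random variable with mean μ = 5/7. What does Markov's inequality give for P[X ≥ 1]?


μ = E[X] = 5/7, a = 1.
Markov: P[X ≥ 1] ≤ μ/a = (5/7)/1 = 5/7.
Numerically: ≈ 0.714286.
(Since a = 1 > μ = 0.714286, the bound 5/7 is < 1 and informative.)

P[X ≥ 1] ≤ 5/7 ≈ 0.714286.


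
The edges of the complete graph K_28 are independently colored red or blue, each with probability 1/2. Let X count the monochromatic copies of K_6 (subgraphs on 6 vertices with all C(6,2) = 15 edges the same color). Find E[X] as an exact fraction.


Let X = Σ_S X_S over the C(28, 6) = 376740 subsets S of size 6, where X_S = 1 if the K_6 on S is monochromatic.
For a fixed S, the K_6 on S has C(6, 2) = 15 edges. P[all 15 edges red] = (1/2)^15, and likewise for blue, so P[monochromatic] = 2·(1/2)^15 = 2^{1 − 15} = 1/16384.
By linearity of expectation: E[X] = C(28, 6) · 2^{1 − 15} = 376740 · 1/16384 = 94185/4096.
Numerically: E[X] ≈ 22.99438.

E[X] = C(28,6)·2^(1−C(6,2)) = 94185/4096 ≈ 22.99438.


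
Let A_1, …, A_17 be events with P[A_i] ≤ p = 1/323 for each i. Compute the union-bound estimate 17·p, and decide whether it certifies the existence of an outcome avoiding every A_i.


Union bound: P[∪_{i=1}^{17} A_i] ≤ Σ_i P[A_i] ≤ 17·p = 17·(1/323) = 1/19.
Numerically: 1/19 ≈ 0.053.
Is 1/19 < 1? YES.
Since P[∪ A_i] ≤ 1/19 < 1, the complement has P[∩ A_i^c] ≥ 1 − 1/19 = 18/19 > 0, so some outcome avoids every A_i.

17·p = 1/19 ≈ 0.053; existence CERTIFIED by the union bound.


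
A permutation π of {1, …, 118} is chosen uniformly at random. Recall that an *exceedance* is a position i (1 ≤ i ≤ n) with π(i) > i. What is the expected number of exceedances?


Write X = Σ_{i=1}^{118} X_i, where X_i = 1_{π(i) > i}.
For each fixed i, π(i) is uniform over {1, …, 118} (marginal of a uniform permutation), so P[π(i) > i] = (n − i)/n. Summing: Σ_{i=1}^{118} (n − i)/n = (0 + 1 + … + 117)/118 = 118(118 − 1)/(2·118) = (118 − 1)/2.
Hence E[X] = Σ_{i=1}^{118} (118 − i)/118 = 117/2 ≈ 58.5000.

E[X] = 117/2 = 58.5000.


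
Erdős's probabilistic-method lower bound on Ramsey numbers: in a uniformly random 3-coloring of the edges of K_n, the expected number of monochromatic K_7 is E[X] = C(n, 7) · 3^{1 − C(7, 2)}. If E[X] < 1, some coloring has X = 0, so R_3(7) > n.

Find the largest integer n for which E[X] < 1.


We need C(n, 7) · 3^{1 − 21} < 1, i.e. C(n, 7) < 3^{21 − 1} = 3486784401.
Check values of n near the boundary:
  n = 80: C(80, 7) = 3176716400; 3176716400 < 3486784401? YES
  n = 81: C(81, 7) = 3477216600; 3477216600 < 3486784401? YES
  n = 82: C(82, 7) = 3801756816; 3801756816 < 3486784401? NO
The largest n with C(n, 7) < 3486784401 is n = 81 (where E[X] = 42928600/43046721 ≈ 0.997256). Hence R_3(7) > 81, i.e. R_3(7) ≥ 82.

Largest n = 81; hence R_3(7) > 81.


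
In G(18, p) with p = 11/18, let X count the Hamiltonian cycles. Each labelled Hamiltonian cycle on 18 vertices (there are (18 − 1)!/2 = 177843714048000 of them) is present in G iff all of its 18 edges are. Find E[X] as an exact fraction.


K_18 has (18 − 1)!/2 = 177843714048000 labelled Hamiltonian cycles.
For each such Hamiltonian cycle H, let X_H = 1 if all 18 edges of H are present in G. Then P[X_H = 1] = p^{18} = (11/18)^{18} = 5559917313492231481/39346408075296537575424.
Summing the indicators: E[X] = Σ_H E[X_H] = 177843714048000 · p^{18} = 177843714048000 · 5559917313492231481/39346408075296537575424 = 82786473808235140223154875/3294258113514384.
Numerically: E[X] ≈ 2.51e+10.

E[X] = 177843714048000 · (11/18)^{18} = 82786473808235140223154875/3294258113514384 ≈ 2.51e+10.


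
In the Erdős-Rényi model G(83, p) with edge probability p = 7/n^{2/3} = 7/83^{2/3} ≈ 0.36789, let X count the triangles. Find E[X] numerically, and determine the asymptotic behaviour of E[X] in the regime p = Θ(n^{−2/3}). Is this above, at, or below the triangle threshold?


Number of potential triangles: C(83, 3) = 91881.
Each occurs with probability p³ ≈ (0.36789)³ ≈ 4.9789520e-02.
By linearity: E[X] = C(83, 3)·p³ ≈ 91881 · 4.9789520e-02 ≈ 4574.71084.
Since α = 2/3 < 1, p = c/n^{2/3} ≫ 1/n is above the triangle threshold p ~ 1/n. Asymptotically E[X] ~ (c³/6)·n^{3(1−α)} = (7³/6)·n^{1} → ∞; triangles are abundant w.h.p.

E[X] ≈ 4574.71084; in regime p = Θ(1/n^{2/3}) E[X] diverges (above the triangle threshold p ~ 1/n).


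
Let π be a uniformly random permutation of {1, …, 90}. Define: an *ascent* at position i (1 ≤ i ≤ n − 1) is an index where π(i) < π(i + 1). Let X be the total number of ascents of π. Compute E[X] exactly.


Write X = Σ X_I over i = 1, …, 89, with X_I the indicator of one ascent.
There are 89 indicators.
For each fixed i, the pair (π(i), π(i+1)) is a uniformly random ordered pair of distinct values from {1, …, 90}; by symmetry P[π(i) < π(i+1)] = 1/2.
By linearity: E[X] = 89 · (1/2) = (90 − 1) · (1/2) = 89/2 ≈ 44.50000.

E[X] = 89/2 = 44.50000.


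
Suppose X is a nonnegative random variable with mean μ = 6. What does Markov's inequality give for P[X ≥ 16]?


μ = E[X] = 6, a = 16.
Markov: P[X ≥ 16] ≤ μ/a = (6)/16 = 3/8.
Numerically: ≈ 0.37500.
(Since a = 16 > μ = 6.00000, the bound 3/8 is < 1 and informative.)

P[X ≥ 16] ≤ 3/8 ≈ 0.37500.


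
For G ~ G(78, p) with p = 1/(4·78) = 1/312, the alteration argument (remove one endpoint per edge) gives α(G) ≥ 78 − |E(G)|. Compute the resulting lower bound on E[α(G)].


E[|E(G)|] = C(78, 2)·p = 3003 · (1/312) = 77/8.
E[α(G)] ≥ n − E[|E(G)|] = 78 − 77/8 = 547/8.
Numerically: ≈ 68.37500.
(This is only a lower bound; the true E[α(G)] may be larger.)

E[α(G)] ≥ 547/8 ≈ 68.37500.


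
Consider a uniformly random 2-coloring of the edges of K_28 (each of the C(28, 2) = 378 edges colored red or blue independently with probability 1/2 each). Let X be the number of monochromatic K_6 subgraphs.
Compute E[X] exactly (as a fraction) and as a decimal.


Let X = Σ_S X_S over the C(28, 6) = 376740 subsets S of size 6, where X_S = 1 if the K_6 on S is monochromatic.
For a fixed S, the K_6 on S has C(6, 2) = 15 edges. P[all 15 edges red] = (1/2)^15, and likewise for blue, so P[monochromatic] = 2·(1/2)^15 = 2^{1 − 15} = 1/16384.
By linearity of expectation: E[X] = C(28, 6) · 2^{1 − 15} = 376740 · 1/16384 = 94185/4096.
Numerically: E[X] ≈ 22.994.

E[X] = C(28,6)·2^(1−C(6,2)) = 94185/4096 ≈ 22.994.


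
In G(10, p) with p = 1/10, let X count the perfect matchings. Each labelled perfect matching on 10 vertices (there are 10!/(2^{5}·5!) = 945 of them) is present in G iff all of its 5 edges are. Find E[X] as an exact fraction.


K_10 has 10!/(2^{5}·5!) = 945 labelled perfect matchings.
For each such perfect matching H, let X_H = 1 if all 5 edges of H are present in G. Then P[X_H = 1] = p^{5} = (1/10)^{5} = 1/100000.
By linearity: E[X] = Σ_H E[X_H] = 945 · p^{5} = 945 · 1/100000 = 189/20000.
Numerically: E[X] ≈ 0.00945.

E[X] = 945 · (1/10)^{5} = 189/20000 ≈ 0.00945.


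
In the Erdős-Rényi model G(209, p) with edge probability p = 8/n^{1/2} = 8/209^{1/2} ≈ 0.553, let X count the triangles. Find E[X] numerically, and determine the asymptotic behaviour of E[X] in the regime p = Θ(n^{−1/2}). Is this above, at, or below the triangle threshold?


Number of potential triangles: C(209, 3) = 1499784.
Each occurs with probability p³ ≈ (0.553)³ ≈ 1.69453e-01.
By linearity: E[X] = C(209, 3)·p³ ≈ 1499784 · 1.69453e-01 ≈ 254143.641.
Since α = 1/2 < 1, p = c/n^{1/2} ≫ 1/n is above the triangle threshold p ~ 1/n. Asymptotically E[X] ~ (c³/6)·n^{3(1−α)} = (8³/6)·n^{1.5} → ∞; triangles are abundant w.h.p.

E[X] ≈ 254143.641; in regime p = Θ(1/n^{1/2}) E[X] diverges (above the triangle threshold p ~ 1/n).


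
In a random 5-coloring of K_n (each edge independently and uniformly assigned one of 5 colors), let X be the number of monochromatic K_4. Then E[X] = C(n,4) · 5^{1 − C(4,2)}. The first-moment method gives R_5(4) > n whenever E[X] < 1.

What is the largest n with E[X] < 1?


We need C(n, 4) · 5^{1 − 6} < 1, i.e. C(n, 4) < 5^{6 − 1} = 3125.
Check values of n near the boundary:
  n = 13: C(13, 4) = 715; 715 < 3125? YES
  n = 14: C(14, 4) = 1001; 1001 < 3125? YES
  n = 15: C(15, 4) = 1365; 1365 < 3125? YES
  n = 16: C(16, 4) = 1820; 1820 < 3125? YES
  n = 17: C(17, 4) = 2380; 2380 < 3125? YES
  n = 18: C(18, 4) = 3060; 3060 < 3125? YES
  n = 19: C(19, 4) = 3876; 3876 < 3125? NO
  n = 20: C(20, 4) = 4845; 4845 < 3125? NO
The largest n with C(n, 4) < 3125 is n = 18 (where E[X] = 612/625 ≈ 0.9792). Hence R_5(4) > 18, i.e. R_5(4) ≥ 19.

Largest n = 18; hence R_5(4) > 18.


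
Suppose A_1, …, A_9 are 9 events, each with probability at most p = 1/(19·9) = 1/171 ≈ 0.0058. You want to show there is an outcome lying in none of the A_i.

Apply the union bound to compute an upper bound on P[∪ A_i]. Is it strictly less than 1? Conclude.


Union bound: P[∪_{i=1}^{9} A_i] ≤ Σ_i P[A_i] ≤ 9·p = 9·(1/171) = 1/19.
Numerically: 1/19 ≈ 0.0526.
Is 1/19 < 1? YES.
Since P[∪ A_i] ≤ 1/19 < 1, the complement has P[∩ A_i^c] ≥ 1 − 1/19 = 18/19 > 0, so some outcome avoids every A_i.

9·p = 1/19 ≈ 0.0526; existence CERTIFIED by the union bound.


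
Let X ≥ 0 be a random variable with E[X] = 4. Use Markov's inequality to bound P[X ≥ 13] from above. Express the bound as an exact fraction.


μ = E[X] = 4, a = 13.
Markov: P[X ≥ 13] ≤ μ/a = (4)/13 = 4/13.
Numerically: ≈ 0.308.
(Since a = 13 > μ = 4.000, the bound 4/13 is < 1 and informative.)

P[X ≥ 13] ≤ 4/13 ≈ 0.308.


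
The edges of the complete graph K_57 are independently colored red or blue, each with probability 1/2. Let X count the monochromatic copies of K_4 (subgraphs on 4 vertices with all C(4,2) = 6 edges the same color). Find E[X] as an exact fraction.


Let X = Σ_S X_S over the C(57, 4) = 395010 subsets S of size 4, where X_S = 1 if the K_4 on S is monochromatic.
For a fixed S, the K_4 on S has C(4, 2) = 6 edges. P[all 6 edges red] = (1/2)^6, and likewise for blue, so P[monochromatic] = 2·(1/2)^6 = 2^{1 − 6} = 1/32.
Summing: E[X] = C(57, 4) · 2^{1 − 6} = 395010 · 1/32 = 197505/16.
Numerically: E[X] ≈ 12344.062.

E[X] = C(57,4)·2^(1−C(4,2)) = 197505/16 ≈ 12344.062.


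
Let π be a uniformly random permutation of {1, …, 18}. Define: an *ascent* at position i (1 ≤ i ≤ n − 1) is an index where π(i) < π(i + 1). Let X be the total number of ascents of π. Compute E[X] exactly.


Write X = Σ X_I over i = 1, …, 17, with X_I the indicator of one ascent.
There are 17 indicators.
For each fixed i, the pair (π(i), π(i+1)) is a uniformly random ordered pair of distinct values from {1, …, 18}; by symmetry P[π(i) < π(i+1)] = 1/2.
By linearity: E[X] = 17 · (1/2) = (18 − 1) · (1/2) = 17/2 ≈ 8.500.

E[X] = 17/2 = 8.500.


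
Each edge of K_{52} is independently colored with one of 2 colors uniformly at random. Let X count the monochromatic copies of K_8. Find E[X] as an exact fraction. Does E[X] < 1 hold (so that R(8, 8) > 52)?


E[X] = C(52, 8) · 2^{1 − 28} = 752538150 · 2^{−27} = 752538150/134217728.
As a reduced fraction: E[X] = 376269075/67108864 ≈ 5.60685.
Is E[X] < 1? NO.
Since E[X] ≥ 1, the first-moment bound is inconclusive at n = 52; it does NOT by itself certify R(8, 8) > 52.

E[X] = 376269075/67108864 ≈ 5.60685; E[X] ≥ 1; first-moment method inconclusive here.


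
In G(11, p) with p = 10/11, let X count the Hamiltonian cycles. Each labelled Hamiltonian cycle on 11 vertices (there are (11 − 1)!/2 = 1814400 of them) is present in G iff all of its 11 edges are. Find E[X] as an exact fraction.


K_11 has (11 − 1)!/2 = 1814400 labelled Hamiltonian cycles.
For each such Hamiltonian cycle H, let X_H = 1 if all 11 edges of H are present in G. Then P[X_H = 1] = p^{11} = (10/11)^{11} = 100000000000/285311670611.
Summing the indicators: E[X] = Σ_H E[X_H] = 1814400 · p^{11} = 1814400 · 100000000000/285311670611 = 181440000000000000/285311670611.
Numerically: E[X] ≈ 6.3594e+05.

E[X] = 1814400 · (10/11)^{11} = 181440000000000000/285311670611 ≈ 6.3594e+05.


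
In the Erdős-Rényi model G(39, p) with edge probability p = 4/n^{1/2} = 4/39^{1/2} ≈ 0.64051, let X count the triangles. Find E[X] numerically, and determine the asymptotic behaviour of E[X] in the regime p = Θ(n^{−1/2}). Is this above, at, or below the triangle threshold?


Number of potential triangles: C(39, 3) = 9139.
Each occurs with probability p³ ≈ (0.64051)³ ≈ 2.6277441e-01.
By linearity: E[X] = C(39, 3)·p³ ≈ 9139 · 2.6277441e-01 ≈ 2401.49530.
Since α = 1/2 < 1, p = c/n^{1/2} ≫ 1/n is above the triangle threshold p ~ 1/n. Asymptotically E[X] ~ (c³/6)·n^{3(1−α)} = (4³/6)·n^{1.5} → ∞; triangles are abundant w.h.p.

E[X] ≈ 2401.49530; in regime p = Θ(1/n^{1/2}) E[X] diverges (above the triangle threshold p ~ 1/n).


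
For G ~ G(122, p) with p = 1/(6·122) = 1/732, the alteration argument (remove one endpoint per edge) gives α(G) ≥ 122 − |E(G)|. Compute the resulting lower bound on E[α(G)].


E[|E(G)|] = C(122, 2)·p = 7381 · (1/732) = 121/12.
E[α(G)] ≥ n − E[|E(G)|] = 122 − 121/12 = 1343/12.
Numerically: ≈ 111.91667.
(This is only a lower bound; the true E[α(G)] may be larger.)

E[α(G)] ≥ 1343/12 ≈ 111.91667.


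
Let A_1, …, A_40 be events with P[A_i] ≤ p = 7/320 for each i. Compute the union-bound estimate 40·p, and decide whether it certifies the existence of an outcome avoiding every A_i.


Union bound: P[∪_{i=1}^{40} A_i] ≤ Σ_i P[A_i] ≤ 40·p = 40·(7/320) = 7/8.
Numerically: 7/8 ≈ 0.875000.
Is 7/8 < 1? YES.
Since P[∪ A_i] ≤ 7/8 < 1, the complement has P[∩ A_i^c] ≥ 1 − 7/8 = 1/8 > 0, so some outcome avoids every A_i.

40·p = 7/8 ≈ 0.875000; existence CERTIFIED by the union bound.


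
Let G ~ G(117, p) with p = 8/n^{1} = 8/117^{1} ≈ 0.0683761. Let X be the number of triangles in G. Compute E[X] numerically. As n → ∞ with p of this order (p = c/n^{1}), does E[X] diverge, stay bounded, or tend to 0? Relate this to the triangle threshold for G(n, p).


Number of potential triangles: C(117, 3) = 260130.
Each occurs with probability p³ ≈ (0.0683761)³ ≈ 3.19677725e-04.
By linearity: E[X] = C(117, 3)·p³ ≈ 260130 · 3.19677725e-04 ≈ 83.157767.
Here α = 1, so p = 8/n is exactly at the triangle threshold p ~ 1/n. Asymptotically E[X] → c³/6 = 8³/6 = 256/3 ≈ 85.333333, a bounded constant. In this regime the triangle count is asymptotically Poisson(c³/6).

E[X] ≈ 83.157767; in regime p = Θ(1/n^{1}) E[X] stays bounded (at the triangle threshold p ~ 1/n).


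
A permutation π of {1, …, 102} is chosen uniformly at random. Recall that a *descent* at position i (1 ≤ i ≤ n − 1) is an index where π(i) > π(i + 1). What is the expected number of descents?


Write X = Σ X_I over i = 1, …, 101, with X_I the indicator of one descent.
There are 101 indicators.
For each fixed i, the pair (π(i), π(i+1)) is a uniformly random ordered pair of distinct values from {1, …, 102}; by symmetry P[π(i) > π(i+1)] = 1/2.
By linearity: E[X] = 101 · (1/2) = (102 − 1) · (1/2) = 101/2 ≈ 50.50000.

E[X] = 101/2 = 50.50000.


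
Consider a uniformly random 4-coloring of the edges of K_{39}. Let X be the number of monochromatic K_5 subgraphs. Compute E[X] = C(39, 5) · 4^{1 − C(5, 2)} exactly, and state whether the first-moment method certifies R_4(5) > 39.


E[X] = C(39, 5) · 4^{1 − 10} = 575757 · 4^{−9} = 575757/262144.
As a reduced fraction: E[X] = 575757/262144 ≈ 2.196.
Is E[X] < 1? NO.
Since E[X] ≥ 1, the first-moment bound is inconclusive at n = 39; it does NOT by itself certify R_4(5) > 39.

E[X] = 575757/262144 ≈ 2.196; E[X] ≥ 1; first-moment method inconclusive here.


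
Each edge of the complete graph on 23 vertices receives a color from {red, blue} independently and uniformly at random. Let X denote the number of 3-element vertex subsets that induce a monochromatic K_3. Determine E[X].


Let X = Σ_S X_S over the C(23, 3) = 1771 subsets S of size 3, where X_S = 1 if the K_3 on S is monochromatic.
For a fixed S, the K_3 on S has C(3, 2) = 3 edges. P[all 3 edges red] = (1/2)^3, and likewise for blue, so P[monochromatic] = 2·(1/2)^3 = 2^{1 − 3} = 1/4.
By linearity of expectation: E[X] = C(23, 3) · 2^{1 − 3} = 1771 · 1/4 = 1771/4.
Numerically: E[X] ≈ 442.750000.

E[X] = C(23,3)·2^(1−C(3,2)) = 1771/4 ≈ 442.750000.


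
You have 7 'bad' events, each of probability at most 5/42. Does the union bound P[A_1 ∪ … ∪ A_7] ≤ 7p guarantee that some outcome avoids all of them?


Union bound: P[∪_{i=1}^{7} A_i] ≤ Σ_i P[A_i] ≤ 7·p = 7·(5/42) = 5/6.
Numerically: 5/6 ≈ 0.833.
Is 5/6 < 1? YES.
Since P[∪ A_i] ≤ 5/6 < 1, the complement has P[∩ A_i^c] ≥ 1 − 5/6 = 1/6 > 0, so some outcome avoids every A_i.

7·p = 5/6 ≈ 0.833; existence CERTIFIED by the union bound.


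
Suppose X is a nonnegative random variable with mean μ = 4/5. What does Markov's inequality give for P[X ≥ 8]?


μ = E[X] = 4/5, a = 8.
Markov: P[X ≥ 8] ≤ μ/a = (4/5)/8 = 1/10.
Numerically: ≈ 0.10000.
(Since a = 8 > μ = 0.80000, the bound 1/10 is < 1 and informative.)

P[X ≥ 8] ≤ 1/10 ≈ 0.10000.


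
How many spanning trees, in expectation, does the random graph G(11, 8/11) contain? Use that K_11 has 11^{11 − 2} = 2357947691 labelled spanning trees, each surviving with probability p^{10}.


K_11 has 11^{11 − 2} = 2357947691 labelled spanning trees.
For each such spanning tree H, let X_H = 1 if all 10 edges of H are present in G. Then P[X_H = 1] = p^{10} = (8/11)^{10} = 1073741824/25937424601.
By linearity of expectation: E[X] = Σ_H E[X_H] = 2357947691 · p^{10} = 2357947691 · 1073741824/25937424601 = 1073741824/11.
Numerically: E[X] ≈ 9.76e+07.

E[X] = 2357947691 · (8/11)^{10} = 1073741824/11 ≈ 9.76e+07.


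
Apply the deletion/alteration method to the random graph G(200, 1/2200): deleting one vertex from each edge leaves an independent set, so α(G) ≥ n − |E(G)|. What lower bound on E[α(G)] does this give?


E[|E(G)|] = C(200, 2)·p = 19900 · (1/2200) = 199/22.
E[α(G)] ≥ n − E[|E(G)|] = 200 − 199/22 = 4201/22.
Numerically: ≈ 190.9545.
(This is only a lower bound; the true E[α(G)] may be larger.)

E[α(G)] ≥ 4201/22 ≈ 190.9545.


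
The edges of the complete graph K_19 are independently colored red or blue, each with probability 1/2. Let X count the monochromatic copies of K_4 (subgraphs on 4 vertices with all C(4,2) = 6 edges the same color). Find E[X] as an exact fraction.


Let X = Σ_S X_S over the C(19, 4) = 3876 subsets S of size 4, where X_S = 1 if the K_4 on S is monochromatic.
For a fixed S, the K_4 on S has C(4, 2) = 6 edges. P[all 6 edges red] = (1/2)^6, and likewise for blue, so P[monochromatic] = 2·(1/2)^6 = 2^{1 − 6} = 1/32.
By linearity: E[X] = C(19, 4) · 2^{1 − 6} = 3876 · 1/32 = 969/8.
Numerically: E[X] ≈ 121.125000.

E[X] = C(19,4)·2^(1−C(4,2)) = 969/8 ≈ 121.125000.


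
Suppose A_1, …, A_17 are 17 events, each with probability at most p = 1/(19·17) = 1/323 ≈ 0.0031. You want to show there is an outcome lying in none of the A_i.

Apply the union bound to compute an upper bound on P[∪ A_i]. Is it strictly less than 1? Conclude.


Union bound: P[∪_{i=1}^{17} A_i] ≤ Σ_i P[A_i] ≤ 17·p = 17·(1/323) = 1/19.
Numerically: 1/19 ≈ 0.0526.
Is 1/19 < 1? YES.
Since P[∪ A_i] ≤ 1/19 < 1, the complement has P[∩ A_i^c] ≥ 1 − 1/19 = 18/19 > 0, so some outcome avoids every A_i.

17·p = 1/19 ≈ 0.0526; existence CERTIFIED by the union bound.


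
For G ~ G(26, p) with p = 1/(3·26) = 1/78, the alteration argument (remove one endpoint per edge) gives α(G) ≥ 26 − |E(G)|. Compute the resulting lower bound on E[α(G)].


E[|E(G)|] = C(26, 2)·p = 325 · (1/78) = 25/6.
E[α(G)] ≥ n − E[|E(G)|] = 26 − 25/6 = 131/6.
Numerically: ≈ 21.833333.
(This is only a lower bound; the true E[α(G)] may be larger.)

E[α(G)] ≥ 131/6 ≈ 21.833333.


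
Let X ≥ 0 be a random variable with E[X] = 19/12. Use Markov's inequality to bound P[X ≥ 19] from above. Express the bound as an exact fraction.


μ = E[X] = 19/12, a = 19.
Markov: P[X ≥ 19] ≤ μ/a = (19/12)/19 = 1/12.
Numerically: ≈ 0.08333.
(Since a = 19 > μ = 1.58333, the bound 1/12 is < 1 and informative.)

P[X ≥ 19] ≤ 1/12 ≈ 0.08333.


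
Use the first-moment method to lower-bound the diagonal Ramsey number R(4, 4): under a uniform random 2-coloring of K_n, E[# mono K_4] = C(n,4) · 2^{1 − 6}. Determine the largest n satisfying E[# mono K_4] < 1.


We need C(n, 4) · 2^{1 − 6} < 1, i.e. C(n, 4) < 2^{6 − 1} = 32.
Check values of n near the boundary:
  n = 4: C(4, 4) = 1; 1 < 32? YES
  n = 5: C(5, 4) = 5; 5 < 32? YES
  n = 6: C(6, 4) = 15; 15 < 32? YES
  n = 7: C(7, 4) = 35; 35 < 32? NO
The largest n with C(n, 4) < 32 is n = 6 (where E[X] = 15/32 ≈ 0.469). Hence R(4, 4) > 6, i.e. R(4, 4) ≥ 7.

Largest n = 6; hence R(4, 4) > 6.


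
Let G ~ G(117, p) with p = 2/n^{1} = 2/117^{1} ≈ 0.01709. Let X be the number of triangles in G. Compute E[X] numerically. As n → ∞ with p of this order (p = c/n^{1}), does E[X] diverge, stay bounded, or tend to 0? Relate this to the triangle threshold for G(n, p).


Number of potential triangles: C(117, 3) = 260130.
Each occurs with probability p³ ≈ (0.01709)³ ≈ 4.994964e-06.
By linearity: E[X] = C(117, 3)·p³ ≈ 260130 · 4.994964e-06 ≈ 1.2993.
Here α = 1, so p = 2/n is exactly at the triangle threshold p ~ 1/n. Asymptotically E[X] → c³/6 = 2³/6 = 4/3 ≈ 1.3333, a bounded constant. In this regime the triangle count is asymptotically Poisson(c³/6).

E[X] ≈ 1.2993; in regime p = Θ(1/n^{1}) E[X] stays bounded (at the triangle threshold p ~ 1/n).
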